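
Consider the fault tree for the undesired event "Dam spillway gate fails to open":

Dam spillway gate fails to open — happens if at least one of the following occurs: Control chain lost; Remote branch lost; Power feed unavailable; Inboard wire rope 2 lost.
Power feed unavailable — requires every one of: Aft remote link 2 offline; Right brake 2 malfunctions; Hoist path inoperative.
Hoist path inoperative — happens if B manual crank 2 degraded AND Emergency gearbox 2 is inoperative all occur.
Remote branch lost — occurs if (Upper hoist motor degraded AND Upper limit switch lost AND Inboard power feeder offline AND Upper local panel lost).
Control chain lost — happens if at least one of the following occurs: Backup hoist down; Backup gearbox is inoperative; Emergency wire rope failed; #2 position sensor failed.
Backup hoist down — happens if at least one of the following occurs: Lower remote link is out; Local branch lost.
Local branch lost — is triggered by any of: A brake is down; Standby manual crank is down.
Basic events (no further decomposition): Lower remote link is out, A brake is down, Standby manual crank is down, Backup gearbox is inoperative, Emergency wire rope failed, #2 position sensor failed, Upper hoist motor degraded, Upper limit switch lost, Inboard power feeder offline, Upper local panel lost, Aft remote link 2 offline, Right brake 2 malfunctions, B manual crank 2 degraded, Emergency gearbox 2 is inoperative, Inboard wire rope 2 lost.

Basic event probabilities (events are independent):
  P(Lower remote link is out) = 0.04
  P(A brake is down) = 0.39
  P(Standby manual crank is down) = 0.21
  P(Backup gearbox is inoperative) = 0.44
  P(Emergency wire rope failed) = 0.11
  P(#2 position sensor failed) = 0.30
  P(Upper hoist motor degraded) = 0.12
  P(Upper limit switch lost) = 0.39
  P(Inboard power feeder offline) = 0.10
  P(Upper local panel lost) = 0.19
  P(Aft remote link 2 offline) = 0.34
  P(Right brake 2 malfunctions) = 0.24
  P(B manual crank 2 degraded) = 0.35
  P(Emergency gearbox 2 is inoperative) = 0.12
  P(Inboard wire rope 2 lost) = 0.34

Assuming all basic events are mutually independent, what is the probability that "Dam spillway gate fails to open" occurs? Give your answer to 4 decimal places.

0.8939

P(Local branch lost) [OR] = 1 − (1−0.39) × (1−0.21) = 0.518100
P(Backup hoist down) [OR] = 1 − (1−0.04) × (1−0.518100) = 0.537376
P(Control chain lost) [OR] = 1 − (1−0.537376) × (1−0.44) × (1−0.11) × (1−0.30) = 0.838600
P(Remote branch lost) [AND] = 0.12 × 0.39 × 0.10 × 0.19 = 0.000889
P(Hoist path inoperative) [AND] = 0.35 × 0.12 = 0.042000
P(Power feed unavailable) [AND] = 0.34 × 0.24 × 0.042000 = 0.003427
P(Dam spillway gate fails to open) [OR] = 1 − (1−0.838600) × (1−0.000889) × (1−0.003427) × (1−0.34) = 0.893935
Rounded to 4 decimal places: P(Dam spillway gate fails to open) ≈ 0.8939.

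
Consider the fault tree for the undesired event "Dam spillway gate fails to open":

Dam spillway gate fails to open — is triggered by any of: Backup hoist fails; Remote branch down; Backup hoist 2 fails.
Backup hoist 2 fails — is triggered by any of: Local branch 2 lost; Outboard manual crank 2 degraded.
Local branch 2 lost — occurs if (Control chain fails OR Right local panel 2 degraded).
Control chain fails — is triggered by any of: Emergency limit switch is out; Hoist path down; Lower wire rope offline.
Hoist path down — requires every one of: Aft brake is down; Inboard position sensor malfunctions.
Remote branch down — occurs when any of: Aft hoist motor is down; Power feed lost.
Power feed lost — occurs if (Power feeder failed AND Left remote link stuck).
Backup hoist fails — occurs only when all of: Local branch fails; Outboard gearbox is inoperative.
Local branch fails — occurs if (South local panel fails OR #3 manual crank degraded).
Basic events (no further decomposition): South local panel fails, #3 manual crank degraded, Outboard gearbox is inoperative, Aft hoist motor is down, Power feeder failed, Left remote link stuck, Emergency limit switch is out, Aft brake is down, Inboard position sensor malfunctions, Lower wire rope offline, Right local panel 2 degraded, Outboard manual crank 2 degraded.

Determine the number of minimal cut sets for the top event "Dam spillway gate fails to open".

9

Local branch fails [OR]: union of children's cut sets → 2 cut set(s).
Backup hoist fails [AND]: one cut set from each child combined → 2 × 1 = 2 cut set(s).
Power feed lost [AND]: one cut set from each child combined → 1 × 1 = 1 cut set(s).
Remote branch down [OR]: union of children's cut sets → 2 cut set(s).
Hoist path down [AND]: one cut set from each child combined → 1 × 1 = 1 cut set(s).
Control chain fails [OR]: union of children's cut sets → 3 cut set(s).
Local branch 2 lost [OR]: union of children's cut sets → 4 cut set(s).
Backup hoist 2 fails [OR]: union of children's cut sets → 5 cut set(s).
Dam spillway gate fails to open [OR]: union of children's cut sets → 9 cut set(s).
Minimal cut sets: {Outboard gearbox is inoperative, South local panel fails}; {#3 manual crank degraded, Outboard gearbox is inoperative}; {Aft hoist motor is down}; {Left remote link stuck, Power feeder failed}; {Emergency limit switch is out}; {Aft brake is down, Inboard position sensor malfunctions}; {Lower wire rope offline}; {Right local panel 2 degraded}; {Outboard manual crank 2 degraded}.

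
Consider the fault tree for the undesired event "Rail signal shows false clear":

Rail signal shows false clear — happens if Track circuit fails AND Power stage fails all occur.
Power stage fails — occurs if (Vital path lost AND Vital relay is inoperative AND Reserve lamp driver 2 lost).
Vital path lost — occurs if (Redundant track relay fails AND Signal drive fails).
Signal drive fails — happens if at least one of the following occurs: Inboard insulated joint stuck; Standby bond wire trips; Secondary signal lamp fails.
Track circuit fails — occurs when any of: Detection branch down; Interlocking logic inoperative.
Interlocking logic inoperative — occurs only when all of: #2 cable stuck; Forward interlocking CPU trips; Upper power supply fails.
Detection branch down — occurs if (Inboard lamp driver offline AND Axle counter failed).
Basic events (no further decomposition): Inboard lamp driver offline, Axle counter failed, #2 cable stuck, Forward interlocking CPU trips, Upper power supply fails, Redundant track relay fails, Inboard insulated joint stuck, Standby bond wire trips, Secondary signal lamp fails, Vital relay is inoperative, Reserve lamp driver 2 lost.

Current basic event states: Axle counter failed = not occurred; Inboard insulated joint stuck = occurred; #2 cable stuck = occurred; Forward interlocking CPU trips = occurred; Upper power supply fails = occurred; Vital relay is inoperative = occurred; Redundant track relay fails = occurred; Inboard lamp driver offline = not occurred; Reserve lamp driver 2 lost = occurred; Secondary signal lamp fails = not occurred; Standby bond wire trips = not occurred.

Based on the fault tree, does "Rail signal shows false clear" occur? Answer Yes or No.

Detection branch down [AND]: Inboard lamp driver offline=not, Axle counter failed=not → not all inputs occur → does not occur.
Interlocking logic inoperative [AND]: #2 cable stuck=occurs, Forward interlocking CPU trips=occurs, Upper power supply fails=occurs → all inputs occur → occurs.
Track circuit fails [OR]: Detection branch down=not, Interlocking logic inoperative=occurs → at least one input occurs → occurs.
Signal drive fails [OR]: Inboard insulated joint stuck=occurs, Standby bond wire trips=not, Secondary signal lamp fails=not → at least one input occurs → occurs.
Vital path lost [AND]: Redundant track relay fails=occurs, Signal drive fails=occurs → all inputs occur → occurs.
Power stage fails [AND]: Vital path lost=occurs, Vital relay is inoperative=occurs, Reserve lamp driver 2 lost=occurs → all inputs occur → occurs.
Rail signal shows false clear [AND]: Track circuit fails=occurs, Power stage fails=occurs → all inputs occur → occurs.

Yes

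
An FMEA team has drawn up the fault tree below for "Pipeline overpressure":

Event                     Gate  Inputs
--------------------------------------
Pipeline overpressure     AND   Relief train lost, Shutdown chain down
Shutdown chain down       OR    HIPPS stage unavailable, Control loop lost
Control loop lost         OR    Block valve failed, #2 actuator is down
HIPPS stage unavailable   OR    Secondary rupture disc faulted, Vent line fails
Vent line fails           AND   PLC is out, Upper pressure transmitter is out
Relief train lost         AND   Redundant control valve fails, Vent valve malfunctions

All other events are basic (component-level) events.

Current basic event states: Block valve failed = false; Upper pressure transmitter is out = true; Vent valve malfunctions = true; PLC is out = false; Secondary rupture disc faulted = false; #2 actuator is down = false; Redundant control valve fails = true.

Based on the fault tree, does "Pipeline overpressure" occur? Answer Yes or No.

Relief train lost [AND]: Redundant control valve fails=occurs, Vent valve malfunctions=occurs → all inputs occur → occurs.
Vent line fails [AND]: PLC is out=not, Upper pressure transmitter is out=occurs → not all inputs occur → does not occur.
HIPPS stage unavailable [OR]: Secondary rupture disc faulted=not, Vent line fails=not → no input occurs → does not occur.
Control loop lost [OR]: Block valve failed=not, #2 actuator is down=not → no input occurs → does not occur.
Shutdown chain down [OR]: HIPPS stage unavailable=not, Control loop lost=not → no input occurs → does not occur.
Pipeline overpressure [AND]: Relief train lost=occurs, Shutdown chain down=not → not all inputs occur → does not occur.

No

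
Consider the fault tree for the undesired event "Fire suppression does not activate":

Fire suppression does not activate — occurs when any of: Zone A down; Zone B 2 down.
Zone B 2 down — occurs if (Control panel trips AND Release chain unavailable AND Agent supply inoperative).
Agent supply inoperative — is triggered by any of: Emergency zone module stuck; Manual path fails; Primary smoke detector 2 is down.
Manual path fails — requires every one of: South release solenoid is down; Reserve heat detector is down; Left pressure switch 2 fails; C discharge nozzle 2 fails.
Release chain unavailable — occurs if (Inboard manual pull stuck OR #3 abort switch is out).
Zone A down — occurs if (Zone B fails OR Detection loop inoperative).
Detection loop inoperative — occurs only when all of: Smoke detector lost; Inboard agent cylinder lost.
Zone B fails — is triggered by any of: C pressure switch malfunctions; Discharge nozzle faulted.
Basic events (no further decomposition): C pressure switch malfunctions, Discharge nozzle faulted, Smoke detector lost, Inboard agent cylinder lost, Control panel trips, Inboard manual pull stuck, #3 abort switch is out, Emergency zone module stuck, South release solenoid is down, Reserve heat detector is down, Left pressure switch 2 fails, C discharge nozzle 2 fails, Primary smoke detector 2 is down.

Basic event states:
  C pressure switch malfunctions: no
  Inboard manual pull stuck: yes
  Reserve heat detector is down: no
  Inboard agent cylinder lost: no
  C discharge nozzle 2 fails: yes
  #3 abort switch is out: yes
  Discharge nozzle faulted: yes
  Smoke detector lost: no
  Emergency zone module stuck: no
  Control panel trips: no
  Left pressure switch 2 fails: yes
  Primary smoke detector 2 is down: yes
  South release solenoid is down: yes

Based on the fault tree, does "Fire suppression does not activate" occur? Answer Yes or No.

Yes

Zone B fails [OR]: C pressure switch malfunctions=not, Discharge nozzle faulted=occurs → at least one input occurs → occurs.
Detection loop inoperative [AND]: Smoke detector lost=not, Inboard agent cylinder lost=not → not all inputs occur → does not occur.
Zone A down [OR]: Zone B fails=occurs, Detection loop inoperative=not → at least one input occurs → occurs.
Release chain unavailable [OR]: Inboard manual pull stuck=occurs, #3 abort switch is out=occurs → at least one input occurs → occurs.
Manual path fails [AND]: South release solenoid is down=occurs, Reserve heat detector is down=not, Left pressure switch 2 fails=occurs, C discharge nozzle 2 fails=occurs → not all inputs occur → does not occur.
Agent supply inoperative [OR]: Emergency zone module stuck=not, Manual path fails=not, Primary smoke detector 2 is down=occurs → at least one input occurs → occurs.
Zone B 2 down [AND]: Control panel trips=not, Release chain unavailable=occurs, Agent supply inoperative=occurs → not all inputs occur → does not occur.
Fire suppression does not activate [OR]: Zone A down=occurs, Zone B 2 down=not → at least one input occurs → occurs.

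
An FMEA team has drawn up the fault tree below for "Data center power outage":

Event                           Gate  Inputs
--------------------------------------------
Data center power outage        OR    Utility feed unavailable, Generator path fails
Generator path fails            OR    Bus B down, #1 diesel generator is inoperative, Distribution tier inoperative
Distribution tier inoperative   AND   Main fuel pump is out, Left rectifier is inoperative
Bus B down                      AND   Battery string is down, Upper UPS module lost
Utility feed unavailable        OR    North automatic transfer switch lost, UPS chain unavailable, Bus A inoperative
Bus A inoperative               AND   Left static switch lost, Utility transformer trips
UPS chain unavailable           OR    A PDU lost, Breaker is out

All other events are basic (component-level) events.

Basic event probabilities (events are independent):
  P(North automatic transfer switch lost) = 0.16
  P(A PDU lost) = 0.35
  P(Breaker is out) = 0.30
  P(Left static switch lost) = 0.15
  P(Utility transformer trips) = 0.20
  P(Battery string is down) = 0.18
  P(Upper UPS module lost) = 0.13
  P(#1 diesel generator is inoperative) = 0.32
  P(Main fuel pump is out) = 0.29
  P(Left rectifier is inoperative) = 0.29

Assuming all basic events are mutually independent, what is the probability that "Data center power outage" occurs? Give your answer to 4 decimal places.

P(UPS chain unavailable) [OR] = 1 − (1−0.35) × (1−0.30) = 0.545000
P(Bus A inoperative) [AND] = 0.15 × 0.20 = 0.030000
P(Utility feed unavailable) [OR] = 1 − (1−0.16) × (1−0.545000) × (1−0.030000) = 0.629266
P(Bus B down) [AND] = 0.18 × 0.13 = 0.023400
P(Distribution tier inoperative) [AND] = 0.29 × 0.29 = 0.084100
P(Generator path fails) [OR] = 1 − (1−0.023400) × (1−0.32) × (1−0.084100) = 0.391762
P(Data center power outage) [OR] = 1 − (1−0.629266) × (1−0.391762) = 0.774505
Rounded to 4 decimal places: P(Data center power outage) ≈ 0.7745.

0.7745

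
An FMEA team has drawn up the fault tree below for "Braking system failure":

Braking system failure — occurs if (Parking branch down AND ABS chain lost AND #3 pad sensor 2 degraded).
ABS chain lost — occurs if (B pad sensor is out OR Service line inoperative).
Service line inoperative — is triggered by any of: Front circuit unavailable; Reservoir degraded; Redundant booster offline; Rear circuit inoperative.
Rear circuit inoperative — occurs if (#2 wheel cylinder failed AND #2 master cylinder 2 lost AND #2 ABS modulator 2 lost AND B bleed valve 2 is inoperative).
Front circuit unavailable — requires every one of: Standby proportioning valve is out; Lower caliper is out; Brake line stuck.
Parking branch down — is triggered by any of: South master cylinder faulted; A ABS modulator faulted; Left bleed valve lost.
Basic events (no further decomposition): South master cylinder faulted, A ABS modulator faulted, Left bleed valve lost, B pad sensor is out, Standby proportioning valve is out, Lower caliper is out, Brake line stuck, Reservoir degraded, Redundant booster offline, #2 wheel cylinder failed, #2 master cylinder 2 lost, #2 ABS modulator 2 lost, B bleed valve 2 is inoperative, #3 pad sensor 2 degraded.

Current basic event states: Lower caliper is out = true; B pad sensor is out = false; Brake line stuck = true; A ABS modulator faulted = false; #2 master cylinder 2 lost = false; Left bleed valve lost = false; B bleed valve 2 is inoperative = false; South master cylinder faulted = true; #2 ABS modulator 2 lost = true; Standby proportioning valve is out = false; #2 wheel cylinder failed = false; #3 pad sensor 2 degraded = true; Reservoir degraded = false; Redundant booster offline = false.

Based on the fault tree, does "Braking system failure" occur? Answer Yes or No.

Parking branch down [OR]: South master cylinder faulted=occurs, A ABS modulator faulted=not, Left bleed valve lost=not → at least one input occurs → occurs.
Front circuit unavailable [AND]: Standby proportioning valve is out=not, Lower caliper is out=occurs, Brake line stuck=occurs → not all inputs occur → does not occur.
Rear circuit inoperative [AND]: #2 wheel cylinder failed=not, #2 master cylinder 2 lost=not, #2 ABS modulator 2 lost=occurs, B bleed valve 2 is inoperative=not → not all inputs occur → does not occur.
Service line inoperative [OR]: Front circuit unavailable=not, Reservoir degraded=not, Redundant booster offline=not, Rear circuit inoperative=not → no input occurs → does not occur.
ABS chain lost [OR]: B pad sensor is out=not, Service line inoperative=not → no input occurs → does not occur.
Braking system failure [AND]: Parking branch down=occurs, ABS chain lost=not, #3 pad sensor 2 degraded=occurs → not all inputs occur → does not occur.

No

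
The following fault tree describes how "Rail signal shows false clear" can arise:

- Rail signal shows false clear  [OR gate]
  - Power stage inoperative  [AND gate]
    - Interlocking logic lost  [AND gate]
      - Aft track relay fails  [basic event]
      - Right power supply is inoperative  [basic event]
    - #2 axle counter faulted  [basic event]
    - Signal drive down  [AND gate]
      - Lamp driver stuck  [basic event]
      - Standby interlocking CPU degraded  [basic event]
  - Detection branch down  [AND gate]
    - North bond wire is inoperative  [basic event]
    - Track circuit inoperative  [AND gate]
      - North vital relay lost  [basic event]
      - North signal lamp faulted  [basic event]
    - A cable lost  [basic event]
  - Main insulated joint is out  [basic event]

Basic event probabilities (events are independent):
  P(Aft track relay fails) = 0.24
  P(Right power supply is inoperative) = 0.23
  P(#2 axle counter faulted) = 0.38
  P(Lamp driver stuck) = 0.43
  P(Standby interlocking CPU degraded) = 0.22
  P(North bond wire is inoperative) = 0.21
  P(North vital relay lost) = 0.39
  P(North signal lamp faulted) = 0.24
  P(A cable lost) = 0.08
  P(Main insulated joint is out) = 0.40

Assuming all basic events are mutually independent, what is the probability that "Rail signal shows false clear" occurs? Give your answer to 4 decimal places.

0.4021

P(Interlocking logic lost) [AND] = 0.24 × 0.23 = 0.055200
P(Signal drive down) [AND] = 0.43 × 0.22 = 0.094600
P(Power stage inoperative) [AND] = 0.055200 × 0.38 × 0.094600 = 0.001984
P(Track circuit inoperative) [AND] = 0.39 × 0.24 = 0.093600
P(Detection branch down) [AND] = 0.21 × 0.093600 × 0.08 = 0.001572
P(Rail signal shows false clear) [OR] = 1 − (1−0.001984) × (1−0.001572) × (1−0.40) = 0.402132
Rounded to 4 decimal places: P(Rail signal shows false clear) ≈ 0.4021.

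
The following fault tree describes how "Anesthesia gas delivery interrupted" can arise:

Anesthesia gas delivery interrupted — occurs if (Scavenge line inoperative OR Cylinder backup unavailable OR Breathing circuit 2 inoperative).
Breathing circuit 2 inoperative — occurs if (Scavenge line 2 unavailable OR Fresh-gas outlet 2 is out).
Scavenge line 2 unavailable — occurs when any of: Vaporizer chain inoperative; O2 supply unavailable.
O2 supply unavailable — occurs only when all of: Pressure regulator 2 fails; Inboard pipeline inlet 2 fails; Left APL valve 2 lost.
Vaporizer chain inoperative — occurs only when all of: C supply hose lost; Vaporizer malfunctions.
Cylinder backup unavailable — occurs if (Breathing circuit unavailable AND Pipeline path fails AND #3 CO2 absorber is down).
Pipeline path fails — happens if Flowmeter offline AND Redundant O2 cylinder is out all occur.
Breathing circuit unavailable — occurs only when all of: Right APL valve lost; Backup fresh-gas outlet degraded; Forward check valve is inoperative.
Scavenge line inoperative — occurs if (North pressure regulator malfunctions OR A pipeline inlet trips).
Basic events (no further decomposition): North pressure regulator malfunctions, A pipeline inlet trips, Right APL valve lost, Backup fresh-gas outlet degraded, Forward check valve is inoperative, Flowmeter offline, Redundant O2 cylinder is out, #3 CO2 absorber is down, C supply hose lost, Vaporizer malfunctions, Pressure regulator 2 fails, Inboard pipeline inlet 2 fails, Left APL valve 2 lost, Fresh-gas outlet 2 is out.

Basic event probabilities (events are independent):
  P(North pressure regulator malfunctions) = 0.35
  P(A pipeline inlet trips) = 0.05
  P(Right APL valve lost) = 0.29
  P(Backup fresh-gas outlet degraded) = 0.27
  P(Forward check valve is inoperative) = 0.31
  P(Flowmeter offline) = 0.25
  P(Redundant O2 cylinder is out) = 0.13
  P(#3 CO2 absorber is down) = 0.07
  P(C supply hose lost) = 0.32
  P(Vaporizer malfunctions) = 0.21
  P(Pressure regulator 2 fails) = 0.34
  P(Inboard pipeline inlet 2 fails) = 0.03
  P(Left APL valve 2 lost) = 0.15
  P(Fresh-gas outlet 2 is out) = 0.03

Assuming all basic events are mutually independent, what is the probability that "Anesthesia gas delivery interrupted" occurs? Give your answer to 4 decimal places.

0.4422

P(Scavenge line inoperative) [OR] = 1 − (1−0.35) × (1−0.05) = 0.382500
P(Breathing circuit unavailable) [AND] = 0.29 × 0.27 × 0.31 = 0.024273
P(Pipeline path fails) [AND] = 0.25 × 0.13 = 0.032500
P(Cylinder backup unavailable) [AND] = 0.024273 × 0.032500 × 0.07 = 0.000055
P(Vaporizer chain inoperative) [AND] = 0.32 × 0.21 = 0.067200
P(O2 supply unavailable) [AND] = 0.34 × 0.03 × 0.15 = 0.001530
P(Scavenge line 2 unavailable) [OR] = 1 − (1−0.067200) × (1−0.001530) = 0.068627
P(Breathing circuit 2 inoperative) [OR] = 1 − (1−0.068627) × (1−0.03) = 0.096568
P(Anesthesia gas delivery interrupted) [OR] = 1 − (1−0.382500) × (1−0.000055) × (1−0.096568) = 0.442161
Rounded to 4 decimal places: P(Anesthesia gas delivery interrupted) ≈ 0.4422.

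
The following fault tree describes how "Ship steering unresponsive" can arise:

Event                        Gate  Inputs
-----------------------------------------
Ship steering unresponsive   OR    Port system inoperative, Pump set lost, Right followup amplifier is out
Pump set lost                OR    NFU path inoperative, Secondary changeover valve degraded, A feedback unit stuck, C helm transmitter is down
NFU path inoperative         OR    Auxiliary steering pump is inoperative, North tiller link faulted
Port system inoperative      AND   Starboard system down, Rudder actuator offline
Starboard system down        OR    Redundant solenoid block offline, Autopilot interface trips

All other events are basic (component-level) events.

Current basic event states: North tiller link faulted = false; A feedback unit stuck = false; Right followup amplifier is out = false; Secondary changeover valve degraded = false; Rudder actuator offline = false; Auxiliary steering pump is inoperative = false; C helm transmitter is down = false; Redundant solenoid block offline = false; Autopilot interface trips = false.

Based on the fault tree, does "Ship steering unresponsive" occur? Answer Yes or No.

Starboard system down [OR]: Redundant solenoid block offline=not, Autopilot interface trips=not → no input occurs → does not occur.
Port system inoperative [AND]: Starboard system down=not, Rudder actuator offline=not → not all inputs occur → does not occur.
NFU path inoperative [OR]: Auxiliary steering pump is inoperative=not, North tiller link faulted=not → no input occurs → does not occur.
Pump set lost [OR]: NFU path inoperative=not, Secondary changeover valve degraded=not, A feedback unit stuck=not, C helm transmitter is down=not → no input occurs → does not occur.
Ship steering unresponsive [OR]: Port system inoperative=not, Pump set lost=not, Right followup amplifier is out=not → no input occurs → does not occur.

No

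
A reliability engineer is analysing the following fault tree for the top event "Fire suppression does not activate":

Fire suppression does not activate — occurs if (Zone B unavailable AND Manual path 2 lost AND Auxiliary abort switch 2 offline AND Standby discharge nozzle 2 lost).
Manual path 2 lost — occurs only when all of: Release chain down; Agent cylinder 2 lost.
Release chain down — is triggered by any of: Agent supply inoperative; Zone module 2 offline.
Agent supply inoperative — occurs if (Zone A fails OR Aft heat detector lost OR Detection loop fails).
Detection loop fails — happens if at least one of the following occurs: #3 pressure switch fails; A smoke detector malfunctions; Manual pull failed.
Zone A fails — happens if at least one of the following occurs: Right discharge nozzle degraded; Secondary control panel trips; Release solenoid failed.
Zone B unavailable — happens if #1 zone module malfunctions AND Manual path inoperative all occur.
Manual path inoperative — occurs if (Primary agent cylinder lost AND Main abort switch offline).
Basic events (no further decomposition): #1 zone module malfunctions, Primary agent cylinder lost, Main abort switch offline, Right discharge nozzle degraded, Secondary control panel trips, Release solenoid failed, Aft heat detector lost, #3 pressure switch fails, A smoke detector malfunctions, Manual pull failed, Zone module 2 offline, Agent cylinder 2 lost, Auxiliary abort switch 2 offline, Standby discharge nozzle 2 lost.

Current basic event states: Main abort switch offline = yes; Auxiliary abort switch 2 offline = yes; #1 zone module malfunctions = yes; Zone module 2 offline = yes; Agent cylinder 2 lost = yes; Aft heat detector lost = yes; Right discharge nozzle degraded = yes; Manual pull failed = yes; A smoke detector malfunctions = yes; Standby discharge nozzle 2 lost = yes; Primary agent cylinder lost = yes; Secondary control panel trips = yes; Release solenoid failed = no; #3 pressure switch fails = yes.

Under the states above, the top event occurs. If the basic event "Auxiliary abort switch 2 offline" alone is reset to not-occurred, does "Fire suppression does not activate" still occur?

Counterfactual: set "Auxiliary abort switch 2 offline" to not occurred.
Manual path inoperative [AND]: Primary agent cylinder lost=occurs, Main abort switch offline=occurs → all inputs occur → occurs.
Zone B unavailable [AND]: #1 zone module malfunctions=occurs, Manual path inoperative=occurs → all inputs occur → occurs.
Zone A fails [OR]: Right discharge nozzle degraded=occurs, Secondary control panel trips=occurs, Release solenoid failed=not → at least one input occurs → occurs.
Detection loop fails [OR]: #3 pressure switch fails=occurs, A smoke detector malfunctions=occurs, Manual pull failed=occurs → at least one input occurs → occurs.
Agent supply inoperative [OR]: Zone A fails=occurs, Aft heat detector lost=occurs, Detection loop fails=occurs → at least one input occurs → occurs.
Release chain down [OR]: Agent supply inoperative=occurs, Zone module 2 offline=occurs → at least one input occurs → occurs.
Manual path 2 lost [AND]: Release chain down=occurs, Agent cylinder 2 lost=occurs → all inputs occur → occurs.
Fire suppression does not activate [AND]: Zone B unavailable=occurs, Manual path 2 lost=occurs, Auxiliary abort switch 2 offline=not, Standby discharge nozzle 2 lost=occurs → not all inputs occur → does not occur.

No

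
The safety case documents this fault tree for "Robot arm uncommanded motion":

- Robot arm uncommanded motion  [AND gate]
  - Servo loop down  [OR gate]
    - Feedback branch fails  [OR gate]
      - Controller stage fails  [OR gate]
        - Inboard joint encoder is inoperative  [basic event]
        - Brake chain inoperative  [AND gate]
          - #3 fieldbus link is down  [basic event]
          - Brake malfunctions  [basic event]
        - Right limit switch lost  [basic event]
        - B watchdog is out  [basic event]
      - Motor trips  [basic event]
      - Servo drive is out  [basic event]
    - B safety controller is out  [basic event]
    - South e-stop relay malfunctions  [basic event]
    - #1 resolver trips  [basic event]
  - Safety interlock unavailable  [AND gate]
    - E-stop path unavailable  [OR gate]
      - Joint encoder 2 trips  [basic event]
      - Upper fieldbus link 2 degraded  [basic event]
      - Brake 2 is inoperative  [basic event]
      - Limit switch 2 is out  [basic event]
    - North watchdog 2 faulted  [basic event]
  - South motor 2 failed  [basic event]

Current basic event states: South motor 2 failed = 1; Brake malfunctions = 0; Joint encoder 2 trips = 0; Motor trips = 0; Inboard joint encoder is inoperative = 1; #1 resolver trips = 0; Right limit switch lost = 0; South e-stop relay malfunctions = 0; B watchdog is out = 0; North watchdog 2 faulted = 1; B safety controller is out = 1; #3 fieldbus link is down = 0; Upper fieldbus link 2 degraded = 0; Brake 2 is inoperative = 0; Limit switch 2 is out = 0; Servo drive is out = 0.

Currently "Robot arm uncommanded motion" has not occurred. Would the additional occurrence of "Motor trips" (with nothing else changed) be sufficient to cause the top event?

Counterfactual: set "Motor trips" to occurred.
Brake chain inoperative [AND]: #3 fieldbus link is down=not, Brake malfunctions=not → not all inputs occur → does not occur.
Controller stage fails [OR]: Inboard joint encoder is inoperative=occurs, Brake chain inoperative=not, Right limit switch lost=not, B watchdog is out=not → at least one input occurs → occurs.
Feedback branch fails [OR]: Controller stage fails=occurs, Motor trips=occurs, Servo drive is out=not → at least one input occurs → occurs.
Servo loop down [OR]: Feedback branch fails=occurs, B safety controller is out=occurs, South e-stop relay malfunctions=not, #1 resolver trips=not → at least one input occurs → occurs.
E-stop path unavailable [OR]: Joint encoder 2 trips=not, Upper fieldbus link 2 degraded=not, Brake 2 is inoperative=not, Limit switch 2 is out=not → no input occurs → does not occur.
Safety interlock unavailable [AND]: E-stop path unavailable=not, North watchdog 2 faulted=occurs → not all inputs occur → does not occur.
Robot arm uncommanded motion [AND]: Servo loop down=occurs, Safety interlock unavailable=not, South motor 2 failed=occurs → not all inputs occur → does not occur.

No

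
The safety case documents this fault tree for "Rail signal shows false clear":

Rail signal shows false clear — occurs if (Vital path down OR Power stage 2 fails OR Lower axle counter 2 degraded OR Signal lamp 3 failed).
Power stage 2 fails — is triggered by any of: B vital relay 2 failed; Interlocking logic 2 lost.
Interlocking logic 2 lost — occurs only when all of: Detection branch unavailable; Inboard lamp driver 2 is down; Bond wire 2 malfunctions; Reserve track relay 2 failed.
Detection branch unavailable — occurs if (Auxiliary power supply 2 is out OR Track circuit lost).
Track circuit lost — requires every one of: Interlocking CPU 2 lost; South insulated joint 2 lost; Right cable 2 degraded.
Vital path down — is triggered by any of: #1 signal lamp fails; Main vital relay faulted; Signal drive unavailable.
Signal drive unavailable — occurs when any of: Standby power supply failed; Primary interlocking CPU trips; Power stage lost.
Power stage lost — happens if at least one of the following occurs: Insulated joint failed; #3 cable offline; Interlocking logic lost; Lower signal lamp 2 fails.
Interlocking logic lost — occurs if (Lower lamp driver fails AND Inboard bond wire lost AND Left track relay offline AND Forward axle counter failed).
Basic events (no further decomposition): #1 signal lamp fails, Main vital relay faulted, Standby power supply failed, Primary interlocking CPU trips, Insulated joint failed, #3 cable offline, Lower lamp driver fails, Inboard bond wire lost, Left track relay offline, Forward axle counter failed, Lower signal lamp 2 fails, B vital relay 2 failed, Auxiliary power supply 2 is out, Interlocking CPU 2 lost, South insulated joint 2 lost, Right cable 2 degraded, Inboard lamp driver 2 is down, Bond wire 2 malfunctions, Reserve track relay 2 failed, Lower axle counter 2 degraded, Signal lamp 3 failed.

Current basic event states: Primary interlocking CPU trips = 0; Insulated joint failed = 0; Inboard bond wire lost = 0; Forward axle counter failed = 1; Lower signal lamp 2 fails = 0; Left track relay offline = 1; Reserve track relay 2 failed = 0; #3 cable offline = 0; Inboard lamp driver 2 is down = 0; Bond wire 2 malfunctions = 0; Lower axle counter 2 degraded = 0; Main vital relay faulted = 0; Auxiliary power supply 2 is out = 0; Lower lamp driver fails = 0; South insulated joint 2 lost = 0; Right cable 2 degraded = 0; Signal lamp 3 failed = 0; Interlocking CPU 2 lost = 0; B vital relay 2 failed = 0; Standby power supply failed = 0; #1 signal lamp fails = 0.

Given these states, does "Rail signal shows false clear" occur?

Interlocking logic lost [AND]: Lower lamp driver fails=not, Inboard bond wire lost=not, Left track relay offline=occurs, Forward axle counter failed=occurs → not all inputs occur → does not occur.
Power stage lost [OR]: Insulated joint failed=not, #3 cable offline=not, Interlocking logic lost=not, Lower signal lamp 2 fails=not → no input occurs → does not occur.
Signal drive unavailable [OR]: Standby power supply failed=not, Primary interlocking CPU trips=not, Power stage lost=not → no input occurs → does not occur.
Vital path down [OR]: #1 signal lamp fails=not, Main vital relay faulted=not, Signal drive unavailable=not → no input occurs → does not occur.
Track circuit lost [AND]: Interlocking CPU 2 lost=not, South insulated joint 2 lost=not, Right cable 2 degraded=not → not all inputs occur → does not occur.
Detection branch unavailable [OR]: Auxiliary power supply 2 is out=not, Track circuit lost=not → no input occurs → does not occur.
Interlocking logic 2 lost [AND]: Detection branch unavailable=not, Inboard lamp driver 2 is down=not, Bond wire 2 malfunctions=not, Reserve track relay 2 failed=not → not all inputs occur → does not occur.
Power stage 2 fails [OR]: B vital relay 2 failed=not, Interlocking logic 2 lost=not → no input occurs → does not occur.
Rail signal shows false clear [OR]: Vital path down=not, Power stage 2 fails=not, Lower axle counter 2 degraded=not, Signal lamp 3 failed=not → no input occurs → does not occur.

No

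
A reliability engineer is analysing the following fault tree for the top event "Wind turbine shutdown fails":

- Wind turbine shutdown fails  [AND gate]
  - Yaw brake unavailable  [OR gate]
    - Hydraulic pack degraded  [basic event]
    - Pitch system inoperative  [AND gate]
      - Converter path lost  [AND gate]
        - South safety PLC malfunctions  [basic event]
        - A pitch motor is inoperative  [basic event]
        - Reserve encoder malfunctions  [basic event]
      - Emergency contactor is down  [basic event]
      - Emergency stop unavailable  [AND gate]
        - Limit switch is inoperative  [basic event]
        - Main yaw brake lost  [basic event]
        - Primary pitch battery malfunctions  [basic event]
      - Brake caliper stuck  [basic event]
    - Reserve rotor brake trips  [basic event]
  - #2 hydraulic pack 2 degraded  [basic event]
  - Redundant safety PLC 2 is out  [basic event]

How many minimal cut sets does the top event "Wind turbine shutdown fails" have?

Converter path lost [AND]: one cut set from each child combined → 1 × 1 × 1 = 1 cut set(s).
Emergency stop unavailable [AND]: one cut set from each child combined → 1 × 1 × 1 = 1 cut set(s).
Pitch system inoperative [AND]: one cut set from each child combined → 1 × 1 × 1 × 1 = 1 cut set(s).
Yaw brake unavailable [OR]: union of children's cut sets → 3 cut set(s).
Wind turbine shutdown fails [AND]: one cut set from each child combined → 3 × 1 × 1 = 3 cut set(s).
Minimal cut sets: {#2 hydraulic pack 2 degraded, Hydraulic pack degraded, Redundant safety PLC 2 is out}; {#2 hydraulic pack 2 degraded, A pitch motor is inoperative, Brake caliper stuck, Emergency contactor is down, Limit switch is inoperative, Main yaw brake lost, Primary pitch battery malfunctions, Redundant safety PLC 2 is out, Reserve encoder malfunctions, South safety PLC malfunctions}; {#2 hydraulic pack 2 degraded, Redundant safety PLC 2 is out, Reserve rotor brake trips}.

3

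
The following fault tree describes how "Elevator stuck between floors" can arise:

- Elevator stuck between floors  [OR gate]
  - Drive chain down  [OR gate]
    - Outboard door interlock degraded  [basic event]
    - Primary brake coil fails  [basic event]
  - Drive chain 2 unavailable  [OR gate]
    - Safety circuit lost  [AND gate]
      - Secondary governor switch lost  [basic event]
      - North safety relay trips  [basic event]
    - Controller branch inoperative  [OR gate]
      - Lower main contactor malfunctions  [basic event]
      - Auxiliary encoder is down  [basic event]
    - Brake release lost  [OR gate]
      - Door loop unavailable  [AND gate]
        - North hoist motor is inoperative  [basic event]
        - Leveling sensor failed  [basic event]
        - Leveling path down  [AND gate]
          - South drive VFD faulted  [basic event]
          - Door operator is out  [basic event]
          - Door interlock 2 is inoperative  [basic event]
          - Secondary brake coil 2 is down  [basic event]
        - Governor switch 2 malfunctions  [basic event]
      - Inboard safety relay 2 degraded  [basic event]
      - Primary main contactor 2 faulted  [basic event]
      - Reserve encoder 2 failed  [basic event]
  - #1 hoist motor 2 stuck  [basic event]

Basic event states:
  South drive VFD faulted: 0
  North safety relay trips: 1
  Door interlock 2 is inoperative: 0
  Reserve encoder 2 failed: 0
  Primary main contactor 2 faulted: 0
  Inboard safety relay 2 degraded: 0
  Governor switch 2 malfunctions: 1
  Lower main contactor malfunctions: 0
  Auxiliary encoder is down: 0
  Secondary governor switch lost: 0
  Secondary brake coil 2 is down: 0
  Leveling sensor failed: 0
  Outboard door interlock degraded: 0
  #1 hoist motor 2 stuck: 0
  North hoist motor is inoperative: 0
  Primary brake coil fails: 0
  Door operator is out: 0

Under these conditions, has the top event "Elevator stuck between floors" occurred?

No

Drive chain down [OR]: Outboard door interlock degraded=not, Primary brake coil fails=not → no input occurs → does not occur.
Safety circuit lost [AND]: Secondary governor switch lost=not, North safety relay trips=occurs → not all inputs occur → does not occur.
Controller branch inoperative [OR]: Lower main contactor malfunctions=not, Auxiliary encoder is down=not → no input occurs → does not occur.
Leveling path down [AND]: South drive VFD faulted=not, Door operator is out=not, Door interlock 2 is inoperative=not, Secondary brake coil 2 is down=not → not all inputs occur → does not occur.
Door loop unavailable [AND]: North hoist motor is inoperative=not, Leveling sensor failed=not, Leveling path down=not, Governor switch 2 malfunctions=occurs → not all inputs occur → does not occur.
Brake release lost [OR]: Door loop unavailable=not, Inboard safety relay 2 degraded=not, Primary main contactor 2 faulted=not, Reserve encoder 2 failed=not → no input occurs → does not occur.
Drive chain 2 unavailable [OR]: Safety circuit lost=not, Controller branch inoperative=not, Brake release lost=not → no input occurs → does not occur.
Elevator stuck between floors [OR]: Drive chain down=not, Drive chain 2 unavailable=not, #1 hoist motor 2 stuck=not → no input occurs → does not occur.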